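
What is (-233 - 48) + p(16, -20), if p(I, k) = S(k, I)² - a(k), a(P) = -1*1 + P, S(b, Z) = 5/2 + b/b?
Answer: -991/4 ≈ -247.75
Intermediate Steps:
S(b, Z) = 7/2 (S(b, Z) = 5*(½) + 1 = 5/2 + 1 = 7/2)
a(P) = -1 + P
p(I, k) = 53/4 - k (p(I, k) = (7/2)² - (-1 + k) = 49/4 + (1 - k) = 53/4 - k)
(-233 - 48) + p(16, -20) = (-233 - 48) + (53/4 - 1*(-20)) = -281 + (53/4 + 20) = -281 + 133/4 = -991/4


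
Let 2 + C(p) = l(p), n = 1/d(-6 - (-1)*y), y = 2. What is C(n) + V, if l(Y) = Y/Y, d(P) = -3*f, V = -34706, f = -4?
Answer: -34707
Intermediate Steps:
d(P) = 12 (d(P) = -3*(-4) = 12)
n = 1/12 ≈ 0.083333
l(Y) = 1
C(p) = -1 (C(p) = -2 + 1 = -1)
C(n) + V = -1 - 34706 = -34707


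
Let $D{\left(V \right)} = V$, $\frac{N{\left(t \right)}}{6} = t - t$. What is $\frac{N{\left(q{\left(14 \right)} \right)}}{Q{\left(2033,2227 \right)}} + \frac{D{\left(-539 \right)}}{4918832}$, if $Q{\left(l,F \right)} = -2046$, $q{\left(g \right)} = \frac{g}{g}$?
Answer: $- \frac{539}{4918832} \approx -0.00010958$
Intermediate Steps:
$q{\left(g \right)} = 1$
$N{\left(t \right)} = 0$ ($N{\left(t \right)} = 6 \left(t - t\right) = 6 \cdot 0 = 0$)
$\frac{N{\left(q{\left(14 \right)} \right)}}{Q{\left(2033,2227 \right)}} + \frac{D{\left(-539 \right)}}{4918832} = \frac{0}{-2046} - \frac{539}{4918832} = 0 \left(- \frac{1}{2046}\right) - \frac{539}{4918832} = 0 - \frac{539}{4918832} = - \frac{539}{4918832}$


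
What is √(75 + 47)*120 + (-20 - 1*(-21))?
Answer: 1 + 120*√122 ≈ 1326.4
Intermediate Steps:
√(75 + 47)*120 + (-20 - 1*(-21)) = √122*120 + (-20 + 21) = 120*√122 + 1 = 1 + 120*√122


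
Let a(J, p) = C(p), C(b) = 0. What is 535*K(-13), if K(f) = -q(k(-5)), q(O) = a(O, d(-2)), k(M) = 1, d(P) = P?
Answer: 0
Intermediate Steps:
a(J, p) = 0
q(O) = 0
K(f) = 0 (K(f) = -1*0 = 0)
535*K(-13) = 535*0 = 0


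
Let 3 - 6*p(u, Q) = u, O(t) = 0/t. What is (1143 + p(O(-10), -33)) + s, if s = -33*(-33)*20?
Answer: 45847/2 ≈ 22924.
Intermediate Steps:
O(t) = 0
p(u, Q) = 1/2 - u/6
s = 21780 (s = 1089*20 = 21780)
(1143 + p(O(-10), -33)) + s = (1143 + (1/2 - 1/6*0)) + 21780 = (1143 + (1/2 + 0)) + 21780 = (1143 + 1/2) + 21780 = 2287/2 + 21780 = 45847/2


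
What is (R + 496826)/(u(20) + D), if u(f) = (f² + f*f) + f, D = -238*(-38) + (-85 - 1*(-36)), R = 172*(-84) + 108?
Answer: 482486/9815 ≈ 49.158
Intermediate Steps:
R = -14340 (R = -14448 + 108 = -14340)
D = 8995 (D = 9044 + (-85 + 36) = 9044 - 49 = 8995)
u(f) = f + 2*f² (u(f) = (f² + f²) + f = 2*f² + f = f + 2*f²)
(R + 496826)/(u(20) + D) = (-14340 + 496826)/(20*(1 + 2*20) + 8995) = 482486/(20*(1 + 40) + 8995) = 482486/(20*41 + 8995) = 482486/(820 + 8995) = 482486/9815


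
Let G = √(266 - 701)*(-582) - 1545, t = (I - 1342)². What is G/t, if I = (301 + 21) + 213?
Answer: -515/217083 - 194*I*√435/217083 ≈ -0.0023724 - 0.018639*I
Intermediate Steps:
I = 535 (I = 322 + 213 = 535)
t = 651249 (t = (535 - 1342)² = (-807)² = 651249)
G = -1545 - 582*I*√435 (G = √(-435)*(-582) - 1545 = (I*√435)*(-582) - 1545 = -582*I*√435 - 1545 = -1545 - 582*I*√435 ≈ -1545.0 - 12139.0*I)
G/t = (-1545 - 582*I*√435)/651249 = (-1545 - 582*I*√435)*(1/651249) = -515/217083 - 194*I*√435/217083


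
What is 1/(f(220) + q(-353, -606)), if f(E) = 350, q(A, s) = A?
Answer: -⅓ ≈ -0.33333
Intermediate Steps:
1/(f(220) + q(-353, -606)) = 1/(350 - 353) = 1/(-3) = -⅓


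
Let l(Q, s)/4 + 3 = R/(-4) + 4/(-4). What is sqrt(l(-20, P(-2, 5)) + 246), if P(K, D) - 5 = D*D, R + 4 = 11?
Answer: sqrt(223) ≈ 14.933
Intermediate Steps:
R = 7 (R = -4 + 11 = 7)
P(K, D) = 5 + D**2 (P(K, D) = 5 + D*D = 5 + D**2)
l(Q, s) = -23 (l(Q, s) = -12 + 4*(7/(-4) + 4/(-4)) = -12 + 4*(7*(-1/4) + 4*(-1/4)) = -12 + 4*(-7/4 - 1) = -12 + 4*(-11/4) = -12 - 11 = -23)
sqrt(l(-20, P(-2, 5)) + 246) = sqrt(-23 + 246) = sqrt(223)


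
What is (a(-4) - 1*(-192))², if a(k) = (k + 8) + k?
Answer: 36864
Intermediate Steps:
a(k) = 8 + 2*k (a(k) = (8 + k) + k = 8 + 2*k)
(a(-4) - 1*(-192))² = ((8 + 2*(-4)) - 1*(-192))² = ((8 - 8) + 192)² = (0 + 192)² = 192² = 36864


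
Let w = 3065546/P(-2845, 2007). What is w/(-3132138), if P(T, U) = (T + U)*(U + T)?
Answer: -1532773/1099762558836 ≈ -1.3937e-6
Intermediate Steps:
P(T, U) = (T + U)² (P(T, U) = (T + U)*(T + U) = (T + U)²)
w = 1532773/351122 (w = 3065546/((-2845 + 2007)²) = 3065546/((-838)²) = 3065546/702244 = 3065546*(1/702244) = 1532773/351122 ≈ 4.3654)
w/(-3132138) = (1532773/351122)/(-3132138) = (1532773/351122)*(-1/3132138) = -1532773/1099762558836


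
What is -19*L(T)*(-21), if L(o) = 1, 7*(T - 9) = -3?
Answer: 399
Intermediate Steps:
T = 60/7 (T = 9 + (1/7)*(-3) = 9 - 3/7 = 60/7 ≈ 8.5714)
-19*L(T)*(-21) = -19*1*(-21) = -19*(-21) = 399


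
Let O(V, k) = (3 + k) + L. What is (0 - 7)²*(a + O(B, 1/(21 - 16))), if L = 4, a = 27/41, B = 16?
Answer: 78939/205 ≈ 385.07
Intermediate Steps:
a = 27/41 (a = 27*(1/41) = 27/41 ≈ 0.65854)
O(V, k) = 7 + k (O(V, k) = (3 + k) + 4 = 7 + k)
(0 - 7)²*(a + O(B, 1/(21 - 16))) = (0 - 7)²*(27/41 + (7 + 1/(21 - 16))) = (-7)²*(27/41 + (7 + 1/5)) = 49*(27/41 + (7 + ⅕)) = 49*(27/41 + 36/5) = 49*(1611/205) = 78939/205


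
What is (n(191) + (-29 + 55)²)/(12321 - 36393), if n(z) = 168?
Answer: -211/6018 ≈ -0.035061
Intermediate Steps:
(n(191) + (-29 + 55)²)/(12321 - 36393) = (168 + (-29 + 55)²)/(12321 - 36393) = (168 + 26²)/(-24072) = (168 + 676)*(-1/24072) = 844*(-1/24072) = -211/6018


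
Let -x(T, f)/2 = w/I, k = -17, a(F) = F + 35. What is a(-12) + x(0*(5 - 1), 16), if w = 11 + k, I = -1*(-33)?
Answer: 257/11 ≈ 23.364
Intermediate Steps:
a(F) = 35 + F
I = 33
w = -6 (w = 11 - 17 = -6)
x(T, f) = 4/11 (x(T, f) = -(-12)/33 = -2*(-2/11) = 4/11)
a(-12) + x(0*(5 - 1), 16) = (35 - 12) + 4/11 = 23 + 4/11 = 257/11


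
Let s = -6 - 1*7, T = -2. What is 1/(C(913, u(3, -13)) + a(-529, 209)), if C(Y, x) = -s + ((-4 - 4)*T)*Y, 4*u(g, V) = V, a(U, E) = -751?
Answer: 1/13870 ≈ 7.2098e-5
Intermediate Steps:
u(g, V) = V/4
s = -13 (s = -6 - 7 = -13)
C(Y, x) = 13 + 16*Y (C(Y, x) = -1*(-13) + ((-4 - 4)*(-2))*Y = 13 + (-8*(-2))*Y = 13 + 16*Y)
1/(C(913, u(3, -13)) + a(-529, 209)) = 1/((13 + 16*913) - 751) = 1/((13 + 14608) - 751) = 1/(14621 - 751) = 1/13870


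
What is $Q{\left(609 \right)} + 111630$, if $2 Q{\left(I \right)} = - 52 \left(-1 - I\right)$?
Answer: $127490$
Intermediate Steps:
$Q{\left(I \right)} = 26 + 26 I$ ($Q{\left(I \right)} = \frac{\left(-52\right) \left(-1 - I\right)}{2} = \frac{52 + 52 I}{2} = 26 + 26 I$)
$Q{\left(609 \right)} + 111630 = \left(26 + 26 \cdot 609\right) + 111630 = \left(26 + 15834\right) + 111630 = 15860 + 111630 = 127490$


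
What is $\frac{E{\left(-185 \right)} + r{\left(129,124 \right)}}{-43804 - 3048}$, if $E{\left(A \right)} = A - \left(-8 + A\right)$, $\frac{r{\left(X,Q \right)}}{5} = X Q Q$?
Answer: $- \frac{145846}{689} \approx -211.68$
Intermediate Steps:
$r{\left(X,Q \right)} = 5 X Q^{2}$ ($r{\left(X,Q \right)} = 5 X Q Q = 5 Q X Q = 5 X Q^{2}$)
$E{\left(A \right)} = 8$
$\frac{E{\left(-185 \right)} + r{\left(129,124 \right)}}{-43804 - 3048} = \frac{8 + 5 \cdot 129 \cdot 124^{2}}{-43804 - 3048} = \frac{8 + 5 \cdot 129 \cdot 15376}{-46852} = \left(8 + 9917520\right) \left(- \frac{1}{46852}\right) = 9917528 \left(- \frac{1}{46852}\right) = - \frac{145846}{689}$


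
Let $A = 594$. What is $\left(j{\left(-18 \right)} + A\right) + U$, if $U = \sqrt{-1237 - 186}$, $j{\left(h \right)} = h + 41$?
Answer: $617 + i \sqrt{1423} \approx 617.0 + 37.723 i$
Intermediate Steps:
$j{\left(h \right)} = 41 + h$
$U = i \sqrt{1423}$ ($U = \sqrt{-1423} = i \sqrt{1423} \approx 37.723 i$)
$\left(j{\left(-18 \right)} + A\right) + U = \left(\left(41 - 18\right) + 594\right) + i \sqrt{1423} = \left(23 + 594\right) + i \sqrt{1423} = 617 + i \sqrt{1423}$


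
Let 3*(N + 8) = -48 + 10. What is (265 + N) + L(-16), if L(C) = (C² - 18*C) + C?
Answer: 2317/3 ≈ 772.33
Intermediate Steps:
N = -62/3 (N = -8 + (-48 + 10)/3 = -8 + (⅓)*(-38) = -8 - 38/3 = -62/3 ≈ -20.667)
L(C) = C² - 17*C
(265 + N) + L(-16) = (265 - 62/3) - 16*(-17 - 16) = 733/3 - 16*(-33) = 733/3 + 528 = 2317/3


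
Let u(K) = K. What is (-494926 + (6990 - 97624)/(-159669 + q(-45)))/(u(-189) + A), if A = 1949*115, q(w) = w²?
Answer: -39011011855/17651871612 ≈ -2.2100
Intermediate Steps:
A = 224135
(-494926 + (6990 - 97624)/(-159669 + q(-45)))/(u(-189) + A) = (-494926 + (6990 - 97624)/(-159669 + (-45)²))/(-189 + 224135) = (-494926 - 90634/(-159669 + 2025))/223946 = (-494926 - 90634/(-157644))*(1/223946) = (-494926 - 90634*(-1/157644))*(1/223946) = (-494926 + 45317/78822)*(1/223946) = -39011011855/78822*1/223946 = -39011011855/17651871612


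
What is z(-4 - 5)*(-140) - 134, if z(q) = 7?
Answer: -1114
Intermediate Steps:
z(-4 - 5)*(-140) - 134 = 7*(-140) - 134 = -980 - 134 = -1114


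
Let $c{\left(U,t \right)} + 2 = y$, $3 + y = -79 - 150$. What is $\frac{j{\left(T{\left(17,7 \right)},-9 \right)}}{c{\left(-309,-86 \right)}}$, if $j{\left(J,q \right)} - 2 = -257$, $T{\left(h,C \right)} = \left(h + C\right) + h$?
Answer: $\frac{85}{78} \approx 1.0897$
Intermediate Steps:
$y = -232$ ($y = -3 - 229 = -232$)
$c{\left(U,t \right)} = -234$ ($c{\left(U,t \right)} = -2 - 232 = -234$)
$T{\left(h,C \right)} = C + 2 h$ ($T{\left(h,C \right)} = \left(C + h\right) + h = C + 2 h$)
$j{\left(J,q \right)} = -255$ ($j{\left(J,q \right)} = 2 - 257 = -255$)
$\frac{j{\left(T{\left(17,7 \right)},-9 \right)}}{c{\left(-309,-86 \right)}} = - \frac{255}{-234} = \left(-255\right) \left(- \frac{1}{234}\right) = \frac{85}{78}$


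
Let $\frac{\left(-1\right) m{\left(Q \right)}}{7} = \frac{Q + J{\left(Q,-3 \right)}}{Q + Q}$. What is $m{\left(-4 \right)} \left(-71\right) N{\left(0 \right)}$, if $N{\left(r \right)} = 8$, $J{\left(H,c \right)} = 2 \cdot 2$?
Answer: $0$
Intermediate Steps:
$J{\left(H,c \right)} = 4$
$m{\left(Q \right)} = - \frac{7 \left(4 + Q\right)}{2 Q}$ ($m{\left(Q \right)} = - 7 \frac{Q + 4}{Q + Q} = - 7 \frac{4 + Q}{2 Q} = - \frac{7 \left(4 + Q\right)}{2 Q}$)
$m{\left(-4 \right)} \left(-71\right) N{\left(0 \right)} = \left(- \frac{7}{2} - \frac{14}{-4}\right) \left(-71\right) 8 = \left(- \frac{7}{2} - - \frac{7}{2}\right) \left(-71\right) 8 = \left(- \frac{7}{2} + \frac{7}{2}\right) \left(-71\right) 8 = 0 \left(-71\right) 8 = 0 \cdot 8 = 0$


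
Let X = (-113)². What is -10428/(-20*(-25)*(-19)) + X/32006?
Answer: 113766017/76014250 ≈ 1.4966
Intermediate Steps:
X = 12769
-10428/(-20*(-25)*(-19)) + X/32006 = -10428/(-20*(-25)*(-19)) + 12769/32006 = -10428/(500*(-19)) + 12769*(1/32006) = -10428/(-9500) + 12769/32006 = -10428*(-1/9500) + 12769/32006 = 2607/2375 + 12769/32006 = 113766017/76014250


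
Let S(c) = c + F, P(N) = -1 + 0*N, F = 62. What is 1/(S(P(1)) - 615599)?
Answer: -1/615538 ≈ -1.6246e-6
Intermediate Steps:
P(N) = -1 (P(N) = -1 + 0 = -1)
S(c) = 62 + c (S(c) = c + 62 = 62 + c)
1/(S(P(1)) - 615599) = 1/((62 - 1) - 615599) = 1/(61 - 615599) = 1/(-615538) = -1/615538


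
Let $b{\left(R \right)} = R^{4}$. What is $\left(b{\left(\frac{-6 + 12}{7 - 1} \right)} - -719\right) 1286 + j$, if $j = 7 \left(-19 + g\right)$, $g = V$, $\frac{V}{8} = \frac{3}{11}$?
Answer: $\frac{10183825}{11} \approx 9.258 \cdot 10^{5}$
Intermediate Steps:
$V = \frac{24}{11}$ ($V = 8 \cdot \frac{3}{11} = \frac{24}{11} \approx 2.1818$)
$g = \frac{24}{11} \approx 2.1818$
$j = - \frac{1295}{11}$ ($j = 7 \left(-19 + \frac{24}{11}\right) = 7 \left(- \frac{185}{11}\right) = - \frac{1295}{11} \approx -117.73$)
$\left(b{\left(\frac{-6 + 12}{7 - 1} \right)} - -719\right) 1286 + j = \left(\left(\frac{-6 + 12}{7 - 1}\right)^{4} - -719\right) 1286 - \frac{1295}{11} = \left(\left(\frac{6}{6}\right)^{4} + 719\right) 1286 - \frac{1295}{11} = \left(\left(6 \cdot \frac{1}{6}\right)^{4} + 719\right) 1286 - \frac{1295}{11} = \left(1^{4} + 719\right) 1286 - \frac{1295}{11} = \left(1 + 719\right) 1286 - \frac{1295}{11} = 720 \cdot 1286 - \frac{1295}{11} = 925920 - \frac{1295}{11} = \frac{10183825}{11}$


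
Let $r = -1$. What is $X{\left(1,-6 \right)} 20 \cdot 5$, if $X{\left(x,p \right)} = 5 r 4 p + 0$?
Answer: $12000$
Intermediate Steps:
$X{\left(x,p \right)} = - 20 p$ ($X{\left(x,p \right)} = 5 \left(-1\right) 4 p + 0 = \left(-5\right) 4 p + 0 = - 20 p + 0 = - 20 p$)
$X{\left(1,-6 \right)} 20 \cdot 5 = \left(-20\right) \left(-6\right) 20 \cdot 5 = 120 \cdot 20 \cdot 5 = 2400 \cdot 5 = 12000$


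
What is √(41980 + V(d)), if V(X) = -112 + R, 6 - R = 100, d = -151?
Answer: √41774 ≈ 204.39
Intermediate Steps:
R = -94 (R = 6 - 1*100 = 6 - 100 = -94)
V(X) = -206 (V(X) = -112 - 94 = -206)
√(41980 + V(d)) = √(41980 - 206) = √41774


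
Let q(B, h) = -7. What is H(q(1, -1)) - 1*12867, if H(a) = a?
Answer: -12874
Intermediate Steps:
H(q(1, -1)) - 1*12867 = -7 - 1*12867 = -7 - 12867 = -12874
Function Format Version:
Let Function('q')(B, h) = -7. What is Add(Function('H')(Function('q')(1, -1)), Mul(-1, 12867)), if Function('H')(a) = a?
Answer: -12874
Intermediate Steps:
Add(Function('H')(Function('q')(1, -1)), Mul(-1, 12867)) = Add(-7, Mul(-1, 12867)) = Add(-7, -12867) = -12874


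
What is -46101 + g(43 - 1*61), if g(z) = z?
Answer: -46119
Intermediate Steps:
-46101 + g(43 - 1*61) = -46101 + (43 - 1*61) = -46101 + (43 - 61) = -46101 - 18 = -46119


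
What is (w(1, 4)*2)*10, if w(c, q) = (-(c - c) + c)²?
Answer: 20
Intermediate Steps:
w(c, q) = c² (w(c, q) = (-1*0 + c)² = (0 + c)² = c²)
(w(1, 4)*2)*10 = (1²*2)*10 = (1*2)*10 = 2*10 = 20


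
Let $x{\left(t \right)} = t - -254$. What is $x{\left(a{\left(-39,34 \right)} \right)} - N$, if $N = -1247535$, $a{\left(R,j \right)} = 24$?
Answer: $1247813$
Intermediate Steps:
$x{\left(t \right)} = 254 + t$ ($x{\left(t \right)} = t + 254 = 254 + t$)
$x{\left(a{\left(-39,34 \right)} \right)} - N = \left(254 + 24\right) - -1247535 = 278 + 1247535 = 1247813$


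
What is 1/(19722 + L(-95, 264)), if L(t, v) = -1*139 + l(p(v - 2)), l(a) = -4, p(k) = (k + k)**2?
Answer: 1/19579 ≈ 5.1075e-5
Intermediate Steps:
p(k) = 4*k**2 (p(k) = (2*k)**2 = 4*k**2)
L(t, v) = -143 (L(t, v) = -1*139 - 4 = -139 - 4 = -143)
1/(19722 + L(-95, 264)) = 1/(19722 - 143) = 1/19579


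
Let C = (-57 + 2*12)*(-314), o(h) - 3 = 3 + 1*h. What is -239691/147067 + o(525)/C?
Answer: -801861855/507969418 ≈ -1.5786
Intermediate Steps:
o(h) = 6 + h (o(h) = 3 + (3 + 1*h) = 3 + (3 + h) = 6 + h)
C = 10362 (C = (-57 + 24)*(-314) = -33*(-314) = 10362)
-239691/147067 + o(525)/C = -239691/147067 + (6 + 525)/10362 = -239691*1/147067 + 531*(1/10362) = -239691/147067 + 177/3454 = -801861855/507969418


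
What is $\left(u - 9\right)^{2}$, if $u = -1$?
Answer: $100$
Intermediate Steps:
$\left(u - 9\right)^{2} = \left(-1 - 9\right)^{2} = \left(-10\right)^{2} = 100$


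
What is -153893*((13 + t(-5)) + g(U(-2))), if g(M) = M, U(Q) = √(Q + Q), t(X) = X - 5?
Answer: -461679 - 307786*I ≈ -4.6168e+5 - 3.0779e+5*I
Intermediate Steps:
t(X) = -5 + X
U(Q) = √2*√Q (U(Q) = √(2*Q) = √2*√Q)
-153893*((13 + t(-5)) + g(U(-2))) = -153893*((13 + (-5 - 5)) + √2*√(-2)) = -153893*((13 - 10) + √2*(I*√2)) = -153893*(3 + 2*I) = -461679 - 307786*I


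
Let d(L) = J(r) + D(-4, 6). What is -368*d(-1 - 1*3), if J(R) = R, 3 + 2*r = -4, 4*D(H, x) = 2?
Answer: 1104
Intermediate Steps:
D(H, x) = 1/2 (D(H, x) = (1/4)*2 = 1/2)
r = -7/2 (r = -3/2 + (1/2)*(-4) = -3/2 - 2 = -7/2 ≈ -3.5000)
d(L) = -3 (d(L) = -7/2 + 1/2 = -3)
-368*d(-1 - 1*3) = -368*(-3) = 1104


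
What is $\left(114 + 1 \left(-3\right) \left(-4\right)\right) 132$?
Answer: $16632$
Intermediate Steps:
$\left(114 + 1 \left(-3\right) \left(-4\right)\right) 132 = \left(114 - -12\right) 132 = \left(114 + 12\right) 132 = 126 \cdot 132 = 16632$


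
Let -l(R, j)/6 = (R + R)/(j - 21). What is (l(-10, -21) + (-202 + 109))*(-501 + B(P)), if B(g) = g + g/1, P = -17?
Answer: 358985/7 ≈ 51284.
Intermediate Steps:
l(R, j) = -12*R/(-21 + j) (l(R, j) = -6*(R + R)/(j - 21) = -6*2*R/(-21 + j) = -12*R/(-21 + j))
B(g) = 2*g (B(g) = g + 1*g = g + g = 2*g)
(l(-10, -21) + (-202 + 109))*(-501 + B(P)) = (-12*(-10)/(-21 - 21) + (-202 + 109))*(-501 + 2*(-17)) = (-12*(-10)/(-42) - 93)*(-501 - 34) = (-12*(-10)*(-1/42) - 93)*(-535) = (-20/7 - 93)*(-535) = -671/7*(-535) = 358985/7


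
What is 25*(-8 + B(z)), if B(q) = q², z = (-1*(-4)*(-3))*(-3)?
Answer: 32200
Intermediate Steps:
z = 36 (z = (4*(-3))*(-3) = -12*(-3) = 36)
25*(-8 + B(z)) = 25*(-8 + 36²) = 25*(-8 + 1296) = 25*1288 = 32200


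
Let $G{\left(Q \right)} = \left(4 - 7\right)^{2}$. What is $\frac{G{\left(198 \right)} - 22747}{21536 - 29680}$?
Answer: $\frac{11369}{4072} \approx 2.792$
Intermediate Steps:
$G{\left(Q \right)} = 9$ ($G{\left(Q \right)} = \left(-3\right)^{2} = 9$)
$\frac{G{\left(198 \right)} - 22747}{21536 - 29680} = \frac{9 - 22747}{21536 - 29680} = \frac{9 - 22747}{-8144} = \left(-22738\right) \left(- \frac{1}{8144}\right) = \frac{11369}{4072}$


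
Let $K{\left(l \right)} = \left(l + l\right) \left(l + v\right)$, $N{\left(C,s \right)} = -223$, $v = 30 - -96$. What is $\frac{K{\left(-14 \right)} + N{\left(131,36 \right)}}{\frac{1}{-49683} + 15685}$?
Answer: $- \frac{166885197}{779277854} \approx -0.21415$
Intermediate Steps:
$v = 126$ ($v = 30 + 96 = 126$)
$K{\left(l \right)} = 2 l \left(126 + l\right)$ ($K{\left(l \right)} = \left(l + l\right) \left(l + 126\right) = 2 l \left(126 + l\right)$)
$\frac{K{\left(-14 \right)} + N{\left(131,36 \right)}}{\frac{1}{-49683} + 15685} = \frac{2 \left(-14\right) \left(126 - 14\right) - 223}{\frac{1}{-49683} + 15685} = \frac{2 \left(-14\right) 112 - 223}{- \frac{1}{49683} + 15685} = \frac{-3136 - 223}{\frac{779277854}{49683}} = \left(-3359\right) \frac{49683}{779277854} = - \frac{166885197}{779277854}$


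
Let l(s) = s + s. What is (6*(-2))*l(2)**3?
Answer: -768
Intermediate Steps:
l(s) = 2*s
(6*(-2))*l(2)**3 = (6*(-2))*(2*2)**3 = -12*4**3 = -12*64 = -768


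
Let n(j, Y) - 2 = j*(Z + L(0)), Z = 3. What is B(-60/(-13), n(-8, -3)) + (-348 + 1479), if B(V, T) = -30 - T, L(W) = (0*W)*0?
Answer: 1123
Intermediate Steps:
L(W) = 0 (L(W) = 0*0 = 0)
n(j, Y) = 2 + 3*j (n(j, Y) = 2 + j*(3 + 0) = 2 + j*3 = 2 + 3*j)
B(-60/(-13), n(-8, -3)) + (-348 + 1479) = (-30 - (2 + 3*(-8))) + (-348 + 1479) = (-30 - (2 - 24)) + 1131 = (-30 - 1*(-22)) + 1131 = (-30 + 22) + 1131 = -8 + 1131 = 1123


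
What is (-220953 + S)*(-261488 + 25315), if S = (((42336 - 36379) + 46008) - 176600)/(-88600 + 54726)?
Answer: 1767622007382651/33874 ≈ 5.2182e+10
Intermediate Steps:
S = 124635/33874 (S = ((5957 + 46008) - 176600)/(-33874) = (51965 - 176600)*(-1/33874) = -124635*(-1/33874) = 124635/33874 ≈ 3.6794)
(-220953 + S)*(-261488 + 25315) = (-220953 + 124635/33874)*(-261488 + 25315) = -7484437287/33874*(-236173) = 1767622007382651/33874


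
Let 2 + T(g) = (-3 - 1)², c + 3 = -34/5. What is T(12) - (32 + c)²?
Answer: -11971/25 ≈ -478.84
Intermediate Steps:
c = -49/5 (c = -3 - 34/5 = -49/5 ≈ -9.8000)
T(g) = 14 (T(g) = -2 + (-3 - 1)² = -2 + (-4)² = -2 + 16 = 14)
T(12) - (32 + c)² = 14 - (32 - 49/5)² = 14 - (111/5)² = 14 - 1*12321/25 = 14 - 12321/25 = -11971/25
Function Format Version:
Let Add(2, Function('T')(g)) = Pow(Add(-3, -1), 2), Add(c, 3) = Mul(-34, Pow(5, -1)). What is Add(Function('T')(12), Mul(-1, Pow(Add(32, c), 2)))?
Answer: Rational(-11971, 25) ≈ -478.84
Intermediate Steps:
c = Rational(-49, 5) (c = Add(-3, Mul(-34, Pow(5, -1))) = Add(-3, Mul(-34, Rational(1, 5))) = Add(-3, Rational(-34, 5)) = Rational(-49, 5) ≈ -9.8000)
Function('T')(g) = 14 (Function('T')(g) = Add(-2, Pow(Add(-3, -1), 2)) = Add(-2, Pow(-4, 2)) = Add(-2, 16) = 14)
Add(Function('T')(12), Mul(-1, Pow(Add(32, c), 2))) = Add(14, Mul(-1, Pow(Add(32, Rational(-49, 5)), 2))) = Add(14, Mul(-1, Pow(Rational(111, 5), 2))) = Add(14, Mul(-1, Rational(12321, 25))) = Add(14, Rational(-12321, 25)) = Rational(-11971, 25)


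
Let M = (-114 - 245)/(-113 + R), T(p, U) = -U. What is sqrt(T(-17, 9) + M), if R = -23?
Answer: I*sqrt(29410)/68 ≈ 2.522*I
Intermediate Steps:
M = 359/136 (M = (-114 - 245)/(-113 - 23) = -359/(-136) = -359*(-1/136) = 359/136 ≈ 2.6397)
sqrt(T(-17, 9) + M) = sqrt(-1*9 + 359/136) = sqrt(-9 + 359/136) = sqrt(-865/136) = I*sqrt(29410)/68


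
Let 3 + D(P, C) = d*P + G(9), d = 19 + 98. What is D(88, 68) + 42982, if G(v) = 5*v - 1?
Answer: 53319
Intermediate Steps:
d = 117
G(v) = -1 + 5*v
D(P, C) = 41 + 117*P (D(P, C) = -3 + (117*P + (-1 + 5*9)) = -3 + (117*P + (-1 + 45)) = -3 + (117*P + 44) = -3 + (44 + 117*P) = 41 + 117*P)
D(88, 68) + 42982 = (41 + 117*88) + 42982 = (41 + 10296) + 42982 = 10337 + 42982 = 53319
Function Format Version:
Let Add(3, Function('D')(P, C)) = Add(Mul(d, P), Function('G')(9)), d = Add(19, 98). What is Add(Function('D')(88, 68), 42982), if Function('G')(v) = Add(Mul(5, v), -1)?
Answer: 53319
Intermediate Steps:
d = 117
Function('G')(v) = Add(-1, Mul(5, v))
Function('D')(P, C) = Add(41, Mul(117, P)) (Function('D')(P, C) = Add(-3, Add(Mul(117, P), Add(-1, Mul(5, 9)))) = Add(-3, Add(Mul(117, P), Add(-1, 45))) = Add(-3, Add(Mul(117, P), 44)) = Add(-3, Add(44, Mul(117, P))) = Add(41, Mul(117, P)))
Add(Function('D')(88, 68), 42982) = Add(Add(41, Mul(117, 88)), 42982) = Add(Add(41, 10296), 42982) = Add(10337, 42982) = 53319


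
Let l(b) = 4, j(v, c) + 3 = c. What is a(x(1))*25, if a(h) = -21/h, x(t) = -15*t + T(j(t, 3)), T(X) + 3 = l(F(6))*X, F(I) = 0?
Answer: 175/6 ≈ 29.167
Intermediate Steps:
j(v, c) = -3 + c
T(X) = -3 + 4*X
x(t) = -3 - 15*t (x(t) = -15*t + (-3 + 4*(-3 + 3)) = -15*t + (-3 + 4*0) = -15*t + (-3 + 0) = -15*t - 3 = -3 - 15*t)
a(x(1))*25 = -21/(-3 - 15*1)*25 = -21/(-3 - 15)*25 = -21/(-18)*25 = -21*(-1/18)*25 = (7/6)*25 = 175/6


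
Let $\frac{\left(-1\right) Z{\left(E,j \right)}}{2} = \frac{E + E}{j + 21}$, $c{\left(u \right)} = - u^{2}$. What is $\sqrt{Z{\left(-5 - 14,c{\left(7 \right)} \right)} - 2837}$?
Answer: $\frac{i \sqrt{139146}}{7} \approx 53.289 i$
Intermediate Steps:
$Z{\left(E,j \right)} = - \frac{4 E}{21 + j}$ ($Z{\left(E,j \right)} = - 2 \frac{E + E}{j + 21} = - 2 \frac{2 E}{21 + j} = - \frac{4 E}{21 + j}$)
$\sqrt{Z{\left(-5 - 14,c{\left(7 \right)} \right)} - 2837} = \sqrt{- \frac{4 \left(-5 - 14\right)}{21 - 7^{2}} - 2837} = \sqrt{\left(-4\right) \left(-19\right) \frac{1}{21 - 49} - 2837} = \sqrt{\left(-4\right) \left(-19\right) \frac{1}{-28} - 2837} = \sqrt{\left(-4\right) \left(-19\right) \left(- \frac{1}{28}\right) - 2837} = \sqrt{- \frac{19}{7} - 2837} = \sqrt{- \frac{19878}{7}} = \frac{i \sqrt{139146}}{7}$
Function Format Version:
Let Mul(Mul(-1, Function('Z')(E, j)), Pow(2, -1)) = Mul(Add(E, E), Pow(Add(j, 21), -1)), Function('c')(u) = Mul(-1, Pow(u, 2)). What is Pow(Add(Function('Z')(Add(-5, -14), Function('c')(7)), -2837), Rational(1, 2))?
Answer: Mul(Rational(1, 7), I, Pow(139146, Rational(1, 2))) ≈ Mul(53.289, I)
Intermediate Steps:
Function('Z')(E, j) = Mul(-4, E, Pow(Add(21, j), -1)) (Function('Z')(E, j) = Mul(-2, Mul(Add(E, E), Pow(Add(j, 21), -1))) = Mul(-2, Mul(Mul(2, E), Pow(Add(21, j), -1))) = Mul(-2, Mul(2, E, Pow(Add(21, j), -1))) = Mul(-4, E, Pow(Add(21, j), -1)))
Pow(Add(Function('Z')(Add(-5, -14), Function('c')(7)), -2837), Rational(1, 2)) = Pow(Add(Mul(-4, Add(-5, -14), Pow(Add(21, Mul(-1, Pow(7, 2))), -1)), -2837), Rational(1, 2)) = Pow(Add(Mul(-4, -19, Pow(Add(21, Mul(-1, 49)), -1)), -2837), Rational(1, 2)) = Pow(Add(Mul(-4, -19, Pow(Add(21, -49), -1)), -2837), Rational(1, 2)) = Pow(Add(Mul(-4, -19, Pow(-28, -1)), -2837), Rational(1, 2)) = Pow(Add(Mul(-4, -19, Rational(-1, 28)), -2837), Rational(1, 2)) = Pow(Add(Rational(-19, 7), -2837), Rational(1, 2)) = Pow(Rational(-19878, 7), Rational(1, 2)) = Mul(Rational(1, 7), I, Pow(139146, Rational(1, 2)))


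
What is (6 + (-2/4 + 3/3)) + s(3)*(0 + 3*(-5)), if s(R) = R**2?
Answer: -257/2 ≈ -128.50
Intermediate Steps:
(6 + (-2/4 + 3/3)) + s(3)*(0 + 3*(-5)) = (6 + (-2/4 + 3/3)) + 3**2*(0 + 3*(-5)) = (6 + (-2*1/4 + 3*(1/3))) + 9*(0 - 15) = (6 + (-1/2 + 1)) + 9*(-15) = (6 + 1/2) - 135 = 13/2 - 135 = -257/2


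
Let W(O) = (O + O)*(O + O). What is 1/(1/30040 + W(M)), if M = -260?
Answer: 30040/8122816001 ≈ 3.6982e-6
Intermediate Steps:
W(O) = 4*O² (W(O) = (2*O)*(2*O) = 4*O²)
1/(1/30040 + W(M)) = 1/(1/30040 + 4*(-260)²) = 1/(1/30040 + 4*67600) = 1/(1/30040 + 270400) = 1/(8122816001/30040) = 30040/8122816001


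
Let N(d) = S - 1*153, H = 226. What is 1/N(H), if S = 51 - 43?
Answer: -1/145 ≈ -0.0068966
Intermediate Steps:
S = 8
N(d) = -145 (N(d) = 8 - 1*153 = 8 - 153 = -145)
1/N(H) = 1/(-145) = -1/145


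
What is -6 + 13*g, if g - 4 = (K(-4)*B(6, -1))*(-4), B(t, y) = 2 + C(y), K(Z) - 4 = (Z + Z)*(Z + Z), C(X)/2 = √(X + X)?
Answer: -7026 - 7072*I*√2 ≈ -7026.0 - 10001.0*I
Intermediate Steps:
C(X) = 2*√2*√X (C(X) = 2*√(X + X) = 2*√(2*X) = 2*(√2*√X) = 2*√2*√X)
K(Z) = 4 + 4*Z² (K(Z) = 4 + (Z + Z)*(Z + Z) = 4 + (2*Z)*(2*Z) = 4 + 4*Z²)
B(t, y) = 2 + 2*√2*√y
g = -540 - 544*I*√2 (g = 4 + ((4 + 4*(-4)²)*(2 + 2*√2*√(-1)))*(-4) = 4 + ((4 + 4*16)*(2 + 2*√2*I))*(-4) = 4 + ((4 + 64)*(2 + 2*I*√2))*(-4) = 4 + (68*(2 + 2*I*√2))*(-4) = 4 + (136 + 136*I*√2)*(-4) = 4 + (-544 - 544*I*√2) = -540 - 544*I*√2 ≈ -540.0 - 769.33*I)
-6 + 13*g = -6 + 13*(-540 - 544*I*√2) = -6 + (-7020 - 7072*I*√2) = -7026 - 7072*I*√2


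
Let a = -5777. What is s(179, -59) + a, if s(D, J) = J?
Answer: -5836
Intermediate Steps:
s(179, -59) + a = -59 - 5777 = -5836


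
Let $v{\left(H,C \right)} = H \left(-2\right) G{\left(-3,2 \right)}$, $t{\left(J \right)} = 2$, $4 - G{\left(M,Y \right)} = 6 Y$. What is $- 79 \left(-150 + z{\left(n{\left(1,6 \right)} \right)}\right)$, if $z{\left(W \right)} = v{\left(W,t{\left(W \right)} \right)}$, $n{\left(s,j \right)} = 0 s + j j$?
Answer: $-33654$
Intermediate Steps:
$G{\left(M,Y \right)} = 4 - 6 Y$
$n{\left(s,j \right)} = j^{2}$ ($n{\left(s,j \right)} = 0 + j^{2} = j^{2}$)
$v{\left(H,C \right)} = 16 H$ ($v{\left(H,C \right)} = H \left(-2\right) \left(4 - 12\right) = - 2 H \left(4 - 12\right) = - 2 H \left(-8\right) = 16 H$)
$z{\left(W \right)} = 16 W$
$- 79 \left(-150 + z{\left(n{\left(1,6 \right)} \right)}\right) = - 79 \left(-150 + 16 \cdot 6^{2}\right) = - 79 \left(-150 + 16 \cdot 36\right) = - 79 \left(-150 + 576\right) = \left(-79\right) 426 = -33654$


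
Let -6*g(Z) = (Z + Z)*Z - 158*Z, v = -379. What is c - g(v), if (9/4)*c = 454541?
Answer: 2338910/9 ≈ 2.5988e+5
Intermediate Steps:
c = 1818164/9 (c = (4/9)*454541 = 1818164/9 ≈ 2.0202e+5)
g(Z) = -Z²/3 + 79*Z/3 (g(Z) = -((Z + Z)*Z - 158*Z)/6 = -((2*Z)*Z - 158*Z)/6 = -(2*Z² - 158*Z)/6 = -(-158*Z + 2*Z²)/6 = -Z²/3 + 79*Z/3)
c - g(v) = 1818164/9 - (-379)*(79 - 1*(-379))/3 = 1818164/9 - (-379)*(79 + 379)/3 = 1818164/9 - (-379)*458/3 = 1818164/9 - 1*(-173582/3) = 1818164/9 + 173582/3 = 2338910/9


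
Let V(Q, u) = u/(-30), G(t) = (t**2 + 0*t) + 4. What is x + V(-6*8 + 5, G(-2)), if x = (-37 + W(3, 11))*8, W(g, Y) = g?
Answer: -4084/15 ≈ -272.27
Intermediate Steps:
G(t) = 4 + t**2 (G(t) = (t**2 + 0) + 4 = t**2 + 4 = 4 + t**2)
V(Q, u) = -u/30 (V(Q, u) = u*(-1/30) = -u/30)
x = -272 (x = (-37 + 3)*8 = -34*8 = -272)
x + V(-6*8 + 5, G(-2)) = -272 - (4 + (-2)**2)/30 = -272 - (4 + 4)/30 = -272 - 1/30*8 = -272 - 4/15 = -4084/15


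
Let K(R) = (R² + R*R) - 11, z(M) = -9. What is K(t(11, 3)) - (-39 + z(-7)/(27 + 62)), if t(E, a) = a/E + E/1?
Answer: 3039549/10769 ≈ 282.25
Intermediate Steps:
t(E, a) = E + a/E (t(E, a) = a/E + E*1 = a/E + E = E + a/E)
K(R) = -11 + 2*R² (K(R) = (R² + R²) - 11 = 2*R² - 11 = -11 + 2*R²)
K(t(11, 3)) - (-39 + z(-7)/(27 + 62)) = (-11 + 2*(11 + 3/11)²) - (-39 - 9/(27 + 62)) = (-11 + 2*(11 + 3*(1/11))²) - (-39 - 9/89) = (-11 + 2*(11 + 3/11)²) - (-39 - 9*1/89) = (-11 + 2*(124/11)²) - (-39 - 9/89) = (-11 + 2*(15376/121)) - 1*(-3480/89) = (-11 + 30752/121) + 3480/89 = 29421/121 + 3480/89 = 3039549/10769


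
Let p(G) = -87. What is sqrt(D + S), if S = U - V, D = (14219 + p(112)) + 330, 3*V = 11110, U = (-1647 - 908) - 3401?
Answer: 2*sqrt(10806)/3 ≈ 69.301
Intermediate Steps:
U = -5956 (U = -2555 - 3401 = -5956)
V = 11110/3 (V = (1/3)*11110 = 11110/3 ≈ 3703.3)
D = 14462 (D = (14219 - 87) + 330 = 14132 + 330 = 14462)
S = -28978/3 (S = -5956 - 1*11110/3 = -5956 - 11110/3 = -28978/3 ≈ -9659.3)
sqrt(D + S) = sqrt(14462 - 28978/3) = sqrt(14408/3) = 2*sqrt(10806)/3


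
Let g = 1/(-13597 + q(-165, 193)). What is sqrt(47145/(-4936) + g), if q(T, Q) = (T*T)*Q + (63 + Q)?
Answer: I*sqrt(99878738634187489254)/3233748828 ≈ 3.0905*I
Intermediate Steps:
q(T, Q) = 63 + Q + Q*T**2 (q(T, Q) = T**2*Q + (63 + Q) = Q*T**2 + (63 + Q) = 63 + Q + Q*T**2)
g = 1/5241084 (g = 1/(-13597 + (63 + 193 + 193*(-165)**2)) = 1/(-13597 + (63 + 193 + 193*27225)) = 1/(-13597 + (63 + 193 + 5254425)) = 1/(-13597 + 5254681) = 1/5241084 ≈ 1.9080e-7)
sqrt(47145/(-4936) + g) = sqrt(47145/(-4936) + 1/5241084) = sqrt(47145*(-1/4936) + 1/5241084) = sqrt(-47145/4936 + 1/5241084) = sqrt(-61772725061/6467497656) = I*sqrt(99878738634187489254)/3233748828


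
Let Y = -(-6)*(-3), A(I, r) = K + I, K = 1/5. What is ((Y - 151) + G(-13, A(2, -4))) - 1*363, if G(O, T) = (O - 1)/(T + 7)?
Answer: -12271/23 ≈ -533.52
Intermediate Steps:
K = 1/5 ≈ 0.20000
A(I, r) = 1/5 + I
G(O, T) = (-1 + O)/(7 + T)
Y = -18 (Y = -3*6 = -18)
((Y - 151) + G(-13, A(2, -4))) - 1*363 = ((-18 - 151) + (-1 - 13)/(7 + (1/5 + 2))) - 1*363 = (-169 - 14/(7 + 11/5)) - 363 = (-169 - 14/(46/5)) - 363 = (-169 + (5/46)*(-14)) - 363 = (-169 - 35/23) - 363 = -3922/23 - 363 = -12271/23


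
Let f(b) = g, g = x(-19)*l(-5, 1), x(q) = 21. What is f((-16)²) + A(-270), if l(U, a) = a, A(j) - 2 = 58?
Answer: 81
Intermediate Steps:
A(j) = 60 (A(j) = 2 + 58 = 60)
g = 21 (g = 21*1 = 21)
f(b) = 21
f((-16)²) + A(-270) = 21 + 60 = 81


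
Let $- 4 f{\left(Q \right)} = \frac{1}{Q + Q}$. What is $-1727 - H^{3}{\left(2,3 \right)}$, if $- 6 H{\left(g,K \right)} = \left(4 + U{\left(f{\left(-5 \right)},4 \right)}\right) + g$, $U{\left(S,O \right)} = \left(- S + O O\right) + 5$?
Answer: $- \frac{22617831961}{13824000} \approx -1636.1$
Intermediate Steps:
$f{\left(Q \right)} = - \frac{1}{8 Q}$ ($f{\left(Q \right)} = - \frac{1}{4 \left(Q + Q\right)} = - \frac{1}{4 \cdot 2 Q} = - \frac{\frac{1}{2} \frac{1}{Q}}{4} = - \frac{1}{8 Q}$)
$U{\left(S,O \right)} = 5 + O^{2} - S$ ($U{\left(S,O \right)} = \left(- S + O^{2}\right) + 5 = \left(O^{2} - S\right) + 5 = 5 + O^{2} - S$)
$H{\left(g,K \right)} = - \frac{333}{80} - \frac{g}{6}$ ($H{\left(g,K \right)} = - \frac{\left(4 + \left(5 + 4^{2} - - \frac{1}{8 \left(-5\right)}\right)\right) + g}{6} = - \frac{\left(4 + \left(5 + 16 - \left(- \frac{1}{8}\right) \left(- \frac{1}{5}\right)\right)\right) + g}{6} = - \frac{\left(4 + \left(5 + 16 - \frac{1}{40}\right)\right) + g}{6} = - \frac{\left(4 + \frac{839}{40}\right) + g}{6} = - \frac{\frac{999}{40} + g}{6} = - \frac{333}{80} - \frac{g}{6}$)
$-1727 - H^{3}{\left(2,3 \right)} = -1727 - \left(- \frac{333}{80} - \frac{1}{3}\right)^{3} = -1727 - \left(- \frac{1079}{240}\right)^{3} = -1727 - - \frac{1256216039}{13824000} = -1727 + \frac{1256216039}{13824000} = - \frac{22617831961}{13824000}$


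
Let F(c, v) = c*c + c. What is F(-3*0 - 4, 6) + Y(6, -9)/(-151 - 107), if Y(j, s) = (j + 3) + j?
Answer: 1027/86 ≈ 11.942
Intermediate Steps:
F(c, v) = c + c² (F(c, v) = c² + c = c + c²)
Y(j, s) = 3 + 2*j (Y(j, s) = (3 + j) + j = 3 + 2*j)
F(-3*0 - 4, 6) + Y(6, -9)/(-151 - 107) = (-3*0 - 4)*(1 + (-3*0 - 4)) + (3 + 2*6)/(-151 - 107) = (0 - 4)*(1 + (0 - 4)) + (3 + 12)/(-258) = -4*(1 - 4) - 1/258*15 = -4*(-3) - 5/86 = 12 - 5/86 = 1027/86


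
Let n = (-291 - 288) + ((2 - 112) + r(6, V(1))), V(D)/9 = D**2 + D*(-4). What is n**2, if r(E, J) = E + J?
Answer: 504100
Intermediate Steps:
V(D) = -36*D + 9*D**2 (V(D) = 9*(D**2 + D*(-4)) = 9*(D**2 - 4*D) = -36*D + 9*D**2)
n = -710 (n = (-291 - 288) + ((2 - 112) + (6 + 9*1*(-4 + 1))) = -579 + (-110 + (6 + 9*1*(-3))) = -579 + (-110 + (6 - 27)) = -579 + (-110 - 21) = -579 - 131 = -710)
n**2 = (-710)**2 = 504100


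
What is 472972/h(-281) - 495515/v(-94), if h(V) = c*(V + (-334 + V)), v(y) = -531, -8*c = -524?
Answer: 7207409047/7790832 ≈ 925.11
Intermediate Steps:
c = 131/2 (c = -⅛*(-524) = 131/2 ≈ 65.500)
h(V) = -21877 + 131*V (h(V) = 131*(V + (-334 + V))/2 = 131*(-334 + 2*V)/2 = -21877 + 131*V)
472972/h(-281) - 495515/v(-94) = 472972/(-21877 + 131*(-281)) - 495515/(-531) = 472972/(-21877 - 36811) - 495515*(-1/531) = 472972/(-58688) + 495515/531 = 472972*(-1/58688) + 495515/531 = -118243/14672 + 495515/531 = 7207409047/7790832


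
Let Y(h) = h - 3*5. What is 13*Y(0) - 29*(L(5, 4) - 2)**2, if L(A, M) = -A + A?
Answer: -311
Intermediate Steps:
Y(h) = -15 + h (Y(h) = h - 15 = -15 + h)
L(A, M) = 0
13*Y(0) - 29*(L(5, 4) - 2)**2 = 13*(-15 + 0) - 29*(0 - 2)**2 = 13*(-15) - 29*(-2)**2 = -195 - 29*4 = -195 - 116 = -311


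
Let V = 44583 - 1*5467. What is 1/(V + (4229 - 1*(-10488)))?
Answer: 1/53833 ≈ 1.8576e-5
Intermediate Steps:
V = 39116 (V = 44583 - 5467 = 39116)
1/(V + (4229 - 1*(-10488))) = 1/(39116 + (4229 - 1*(-10488))) = 1/(39116 + (4229 + 10488)) = 1/(39116 + 14717) = 1/53833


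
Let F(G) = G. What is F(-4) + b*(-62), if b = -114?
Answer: 7064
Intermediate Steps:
F(-4) + b*(-62) = -4 - 114*(-62) = -4 + 7068 = 7064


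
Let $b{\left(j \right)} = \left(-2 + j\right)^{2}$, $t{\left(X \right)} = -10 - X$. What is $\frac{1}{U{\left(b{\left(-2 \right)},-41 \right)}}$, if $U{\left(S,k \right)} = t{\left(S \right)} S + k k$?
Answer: $\frac{1}{1265} \approx 0.00079051$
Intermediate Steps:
$U{\left(S,k \right)} = k^{2} + S \left(-10 - S\right)$ ($U{\left(S,k \right)} = \left(-10 - S\right) S + k k = S \left(-10 - S\right) + k^{2} = k^{2} + S \left(-10 - S\right)$)
$\frac{1}{U{\left(b{\left(-2 \right)},-41 \right)}} = \frac{1}{\left(-41\right)^{2} - \left(-2 - 2\right)^{2} \left(10 + \left(-2 - 2\right)^{2}\right)} = \frac{1}{1681 - \left(-4\right)^{2} \left(10 + \left(-4\right)^{2}\right)} = \frac{1}{1681 - 16 \left(10 + 16\right)} = \frac{1}{1681 - 16 \cdot 26} = \frac{1}{1681 - 416} = \frac{1}{1265}$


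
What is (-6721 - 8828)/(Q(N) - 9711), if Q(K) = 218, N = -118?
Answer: 15549/9493 ≈ 1.6379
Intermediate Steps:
(-6721 - 8828)/(Q(N) - 9711) = (-6721 - 8828)/(218 - 9711) = -15549/(-9493) = -15549*(-1/9493) = 15549/9493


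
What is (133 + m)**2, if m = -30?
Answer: 10609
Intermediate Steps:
(133 + m)**2 = (133 - 30)**2 = 103**2 = 10609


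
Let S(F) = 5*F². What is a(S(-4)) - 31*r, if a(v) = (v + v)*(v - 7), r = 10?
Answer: 11370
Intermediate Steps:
a(v) = 2*v*(-7 + v) (a(v) = (2*v)*(-7 + v) = 2*v*(-7 + v))
a(S(-4)) - 31*r = 2*(5*(-4)²)*(-7 + 5*(-4)²) - 31*10 = 2*(5*16)*(-7 + 5*16) - 310 = 2*80*(-7 + 80) - 310 = 2*80*73 - 310 = 11680 - 310 = 11370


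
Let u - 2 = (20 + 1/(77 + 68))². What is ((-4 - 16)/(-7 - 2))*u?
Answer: 33831404/37845 ≈ 893.95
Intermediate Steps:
u = 8457851/21025 (u = 2 + (20 + 1/(77 + 68))² = 2 + (20 + 1/145)² = 2 + (2901/145)² = 2 + 8415801/21025 = 8457851/21025 ≈ 402.28)
((-4 - 16)/(-7 - 2))*u = ((-4 - 16)/(-7 - 2))*(8457851/21025) = -20/(-9)*(8457851/21025) = -20*(-⅑)*(8457851/21025) = (20/9)*(8457851/21025) = 33831404/37845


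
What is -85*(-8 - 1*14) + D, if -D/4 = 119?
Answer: 1394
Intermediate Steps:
D = -476 (D = -4*119 = -476)
-85*(-8 - 1*14) + D = -85*(-8 - 1*14) - 476 = -85*(-8 - 14) - 476 = -85*(-22) - 476 = 1870 - 476 = 1394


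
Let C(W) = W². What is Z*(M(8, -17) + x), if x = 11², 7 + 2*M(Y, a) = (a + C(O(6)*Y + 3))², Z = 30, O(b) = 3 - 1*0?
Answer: 7607685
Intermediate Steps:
O(b) = 3 (O(b) = 3 + 0 = 3)
M(Y, a) = -7/2 + (a + (3 + 3*Y)²)²/2 (M(Y, a) = -7/2 + (a + (3*Y + 3)²)²/2 = -7/2 + (a + (3 + 3*Y)²)²/2)
x = 121
Z*(M(8, -17) + x) = 30*((-7/2 + (-17 + 9*(1 + 8)²)²/2) + 121) = 30*((-7/2 + (-17 + 9*9²)²/2) + 121) = 30*((-7/2 + (-17 + 9*81)²/2) + 121) = 30*((-7/2 + (-17 + 729)²/2) + 121) = 30*((-7/2 + (½)*712²) + 121) = 30*((-7/2 + (½)*506944) + 121) = 30*((-7/2 + 253472) + 121) = 30*(506937/2 + 121) = 30*(507179/2) = 7607685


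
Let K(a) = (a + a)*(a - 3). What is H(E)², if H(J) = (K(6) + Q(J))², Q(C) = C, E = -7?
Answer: 707281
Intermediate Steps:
K(a) = 2*a*(-3 + a) (K(a) = (2*a)*(-3 + a) = 2*a*(-3 + a))
H(J) = (36 + J)² (H(J) = (2*6*(-3 + 6) + J)² = (2*6*3 + J)² = (36 + J)²)
H(E)² = ((36 - 7)²)² = (29²)² = 841² = 707281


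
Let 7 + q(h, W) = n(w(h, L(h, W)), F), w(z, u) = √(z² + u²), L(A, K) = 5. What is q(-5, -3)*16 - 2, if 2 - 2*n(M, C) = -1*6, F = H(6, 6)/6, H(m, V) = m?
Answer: -50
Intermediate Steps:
w(z, u) = √(u² + z²)
F = 1 (F = 6/6 = 6*(⅙) = 1)
n(M, C) = 4 (n(M, C) = 1 - (-1)*6/2 = 1 - ½*(-6) = 1 + 3 = 4)
q(h, W) = -3 (q(h, W) = -7 + 4 = -3)
q(-5, -3)*16 - 2 = -3*16 - 2 = -48 - 2 = -50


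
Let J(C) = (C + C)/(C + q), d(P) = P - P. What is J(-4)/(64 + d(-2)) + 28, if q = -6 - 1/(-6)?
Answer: 6611/236 ≈ 28.013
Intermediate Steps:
q = -35/6 (q = -6 - 1*(-⅙) = -6 + ⅙ = -35/6 ≈ -5.8333)
d(P) = 0
J(C) = 2*C/(-35/6 + C) (J(C) = (C + C)/(C - 35/6) = (2*C)/(-35/6 + C) = 2*C/(-35/6 + C))
J(-4)/(64 + d(-2)) + 28 = (12*(-4)/(-35 + 6*(-4)))/(64 + 0) + 28 = (12*(-4)/(-35 - 24))/64 + 28 = (12*(-4)/(-59))*(1/64) + 28 = (12*(-4)*(-1/59))*(1/64) + 28 = (48/59)*(1/64) + 28 = 3/236 + 28 = 6611/236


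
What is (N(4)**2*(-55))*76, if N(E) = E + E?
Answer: -267520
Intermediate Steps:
N(E) = 2*E
(N(4)**2*(-55))*76 = ((2*4)**2*(-55))*76 = (8**2*(-55))*76 = (64*(-55))*76 = -3520*76 = -267520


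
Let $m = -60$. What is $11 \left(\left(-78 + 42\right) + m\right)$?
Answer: $-1056$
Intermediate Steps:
$11 \left(\left(-78 + 42\right) + m\right) = 11 \left(\left(-78 + 42\right) - 60\right) = 11 \left(-36 - 60\right) = 11 \left(-96\right) = -1056$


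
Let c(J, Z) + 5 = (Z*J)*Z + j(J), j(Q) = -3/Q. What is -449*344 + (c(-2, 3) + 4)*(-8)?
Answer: -154316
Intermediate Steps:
c(J, Z) = -5 - 3/J + J*Z² (c(J, Z) = -5 + ((Z*J)*Z - 3/J) = -5 + ((J*Z)*Z - 3/J) = -5 + (J*Z² - 3/J) = -5 + (-3/J + J*Z²) = -5 - 3/J + J*Z²)
-449*344 + (c(-2, 3) + 4)*(-8) = -449*344 + ((-5 - 3/(-2) - 2*3²) + 4)*(-8) = -154456 + ((-5 - 3*(-½) - 2*9) + 4)*(-8) = -154456 + ((-5 + 3/2 - 18) + 4)*(-8) = -154456 + (-43/2 + 4)*(-8) = -154456 - 35/2*(-8) = -154456 + 140 = -154316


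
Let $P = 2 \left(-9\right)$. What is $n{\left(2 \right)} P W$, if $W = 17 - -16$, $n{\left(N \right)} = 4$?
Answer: $-2376$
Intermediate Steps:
$P = -18$
$W = 33$ ($W = 17 + 16 = 33$)
$n{\left(2 \right)} P W = 4 \left(-18\right) 33 = \left(-72\right) 33 = -2376$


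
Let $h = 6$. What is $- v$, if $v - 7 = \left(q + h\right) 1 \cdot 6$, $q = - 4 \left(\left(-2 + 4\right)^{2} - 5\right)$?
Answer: $-67$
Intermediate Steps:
$q = 4$ ($q = - 4 \left(2^{2} - 5\right) = - 4 \left(4 - 5\right) = \left(-4\right) \left(-1\right) = 4$)
$v = 67$ ($v = 7 + \left(4 + 6\right) 1 \cdot 6 = 7 + 10 \cdot 1 \cdot 6 = 7 + 10 \cdot 6 = 7 + 60 = 67$)
$- v = \left(-1\right) 67 = -67$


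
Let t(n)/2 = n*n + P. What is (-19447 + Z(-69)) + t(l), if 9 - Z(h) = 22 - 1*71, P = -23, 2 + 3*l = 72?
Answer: -165115/9 ≈ -18346.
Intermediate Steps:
l = 70/3 (l = -⅔ + (⅓)*72 = -⅔ + 24 = 70/3 ≈ 23.333)
Z(h) = 58 (Z(h) = 9 - (22 - 1*71) = 9 - (22 - 71) = 9 - 1*(-49) = 9 + 49 = 58)
t(n) = -46 + 2*n² (t(n) = 2*(n*n - 23) = 2*(n² - 23) = 2*(-23 + n²) = -46 + 2*n²)
(-19447 + Z(-69)) + t(l) = (-19447 + 58) + (-46 + 2*(70/3)²) = -19389 + (-46 + 2*(4900/9)) = -19389 + (-46 + 9800/9) = -19389 + 9386/9 = -165115/9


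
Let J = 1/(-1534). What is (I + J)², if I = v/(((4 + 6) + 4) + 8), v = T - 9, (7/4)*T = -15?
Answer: 2228689681/3487965481 ≈ 0.63897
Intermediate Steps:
T = -60/7 (T = (4/7)*(-15) = -60/7 ≈ -8.5714)
J = -1/1534 ≈ -0.00065189
v = -123/7 (v = -60/7 - 9 = -123/7 ≈ -17.571)
I = -123/154 (I = -123/7/(((4 + 6) + 4) + 8) = -123/7/((10 + 4) + 8) = -123/7/(14 + 8) = -123/7/22 = (1/22)*(-123/7) = -123/154 ≈ -0.79870)
(I + J)² = (-123/154 - 1/1534)² = (-47209/59059)² = 2228689681/3487965481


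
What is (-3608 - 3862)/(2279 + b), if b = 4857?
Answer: -3735/3568 ≈ -1.0468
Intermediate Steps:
(-3608 - 3862)/(2279 + b) = (-3608 - 3862)/(2279 + 4857) = -7470/7136 = -7470*1/7136 = -3735/3568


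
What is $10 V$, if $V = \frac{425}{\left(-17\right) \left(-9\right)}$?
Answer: $\frac{250}{9} \approx 27.778$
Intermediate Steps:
$V = \frac{25}{9}$ ($V = \frac{425}{153} = 425 \cdot \frac{1}{153} = \frac{25}{9} \approx 2.7778$)
$10 V = 10 \cdot \frac{25}{9} = \frac{250}{9}$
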